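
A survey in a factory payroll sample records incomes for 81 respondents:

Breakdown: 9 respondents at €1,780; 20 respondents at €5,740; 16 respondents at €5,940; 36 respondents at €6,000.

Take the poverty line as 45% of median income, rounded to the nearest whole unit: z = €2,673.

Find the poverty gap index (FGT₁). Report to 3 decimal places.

0.037

Poor units: 9×€1,780 (q = 9 of N = 81).
Normalized shortfalls: (2673−1780)/2673 = 0.3341 (×9).
Σ = 3.006734. Dividing by the full population N = 81 gives P₁ = 0.037.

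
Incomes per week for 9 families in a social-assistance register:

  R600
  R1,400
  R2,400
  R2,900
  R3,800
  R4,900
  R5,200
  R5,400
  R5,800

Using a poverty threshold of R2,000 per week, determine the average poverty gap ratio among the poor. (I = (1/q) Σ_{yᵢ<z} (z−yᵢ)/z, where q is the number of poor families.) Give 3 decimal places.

0.500

Below the line: R600, R1,400 (q = 2 of N = 9).
Relative gaps: 0.7000, 0.3000; sum = 1.000000.
The income-gap ratio divides by q (the poor only): 1.000000 / 2 = 0.500.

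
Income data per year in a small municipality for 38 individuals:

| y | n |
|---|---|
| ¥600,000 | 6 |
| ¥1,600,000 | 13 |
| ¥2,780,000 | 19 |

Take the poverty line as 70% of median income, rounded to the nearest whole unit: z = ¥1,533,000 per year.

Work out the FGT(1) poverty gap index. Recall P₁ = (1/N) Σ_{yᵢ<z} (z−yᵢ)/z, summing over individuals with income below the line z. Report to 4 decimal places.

Incomes under z: 6×¥600,000 (q = 6 of N = 38).
Gap ratios (z−y)/z: (1533000−600000)/1533000 = 0.6086 (×6).
Sum of shortfalls = 3.651663; P₁ averages over all N: 3.651663 / 38 = 0.0961.

0.0961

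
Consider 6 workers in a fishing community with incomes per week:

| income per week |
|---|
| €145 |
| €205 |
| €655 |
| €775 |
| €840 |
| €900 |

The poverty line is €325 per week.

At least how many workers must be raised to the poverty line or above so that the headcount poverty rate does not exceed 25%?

1

2 of the 6 workers are poor, so H = 2/6 = 0.333.
A headcount ratio of at most 25% allows at most ⌊0.25 × 6⌋ = 1 poor workers.
So at least 2 − 1 = 1 must be lifted.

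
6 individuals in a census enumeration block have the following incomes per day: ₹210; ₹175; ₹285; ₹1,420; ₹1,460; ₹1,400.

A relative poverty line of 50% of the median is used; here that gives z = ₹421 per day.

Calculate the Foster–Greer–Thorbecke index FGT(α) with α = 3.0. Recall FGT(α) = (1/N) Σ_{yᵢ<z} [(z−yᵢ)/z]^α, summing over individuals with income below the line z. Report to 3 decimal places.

0.060

Poor units: ₹175, ₹210, ₹285 (q = 3 of N = 6).
Gap ratios (z−y)/z: (421−175)/421 = 0.5843; (421−210)/421 = 0.5012; (421−285)/421 = 0.3230.
Raised to α = 3.0: 0.19951; 0.12589; 0.03371.
Sum = 0.359111; FGT(3.0) = 0.359111 / 6 = 0.060.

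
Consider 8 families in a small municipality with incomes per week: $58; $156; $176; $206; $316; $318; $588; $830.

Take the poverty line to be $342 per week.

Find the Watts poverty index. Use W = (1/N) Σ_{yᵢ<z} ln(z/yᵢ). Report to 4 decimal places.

Poor units: $58, $156, $176, $206, $316, $318 (q = 6 of N = 8).
Log gaps: ln(342/58) = 1.7744; ln(342/156) = 0.7850; ln(342/176) = 0.6643; ln(342/206) = 0.5069; ln(342/316) = 0.0791; ln(342/318) = 0.0728.
W = 3.882412 / 8 = 0.4853.

0.4853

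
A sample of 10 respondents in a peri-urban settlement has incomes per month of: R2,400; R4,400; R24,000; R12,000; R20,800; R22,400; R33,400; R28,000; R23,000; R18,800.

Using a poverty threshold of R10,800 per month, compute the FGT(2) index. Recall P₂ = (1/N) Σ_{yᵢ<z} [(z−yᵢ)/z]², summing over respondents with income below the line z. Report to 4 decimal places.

0.0956

Incomes under z: R2,400, R4,400 (q = 2 of N = 10).
Normalized shortfalls: (10800−2400)/10800 = 0.7778; (10800−4400)/10800 = 0.5926.
Squared: 0.6049; 0.3512.
Sum = 0.956104; P₂ = 0.956104 / 10 = 0.0956.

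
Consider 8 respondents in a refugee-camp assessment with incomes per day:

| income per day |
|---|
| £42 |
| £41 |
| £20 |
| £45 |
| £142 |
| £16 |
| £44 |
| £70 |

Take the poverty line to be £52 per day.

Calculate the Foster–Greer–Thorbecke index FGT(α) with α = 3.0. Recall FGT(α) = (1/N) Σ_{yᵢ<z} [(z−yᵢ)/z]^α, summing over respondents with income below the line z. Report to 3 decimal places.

Incomes under z: £16, £20, £41, £42, £44, £45 (q = 6 of N = 8).
Shortfall ratios: (52−16)/52 = 0.6923; (52−20)/52 = 0.6154; (52−41)/52 = 0.2115; (52−42)/52 = 0.1923; (52−44)/52 = 0.1538; (52−45)/52 = 0.1346.
Raised to α = 3.0: 0.33182; 0.23305; 0.00947; 0.00711; 0.00364; 0.00244.
Sum = 0.587520; FGT(3.0) = 0.587520 / 8 = 0.073.

0.073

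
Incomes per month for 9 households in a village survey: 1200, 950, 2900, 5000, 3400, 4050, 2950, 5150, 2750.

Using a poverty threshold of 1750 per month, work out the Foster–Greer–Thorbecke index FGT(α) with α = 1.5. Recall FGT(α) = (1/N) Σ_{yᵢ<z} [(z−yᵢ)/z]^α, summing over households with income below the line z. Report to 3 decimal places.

Below z: 950, 1200 (q = 2 of N = 9).
Relative gaps: (1750−950)/1750 = 0.4571; (1750−1200)/1750 = 0.3143.
Raised to α = 1.5: 0.30908; 0.17619.
Sum = 0.485277; FGT(1.5) = 0.485277 / 9 = 0.054.

0.054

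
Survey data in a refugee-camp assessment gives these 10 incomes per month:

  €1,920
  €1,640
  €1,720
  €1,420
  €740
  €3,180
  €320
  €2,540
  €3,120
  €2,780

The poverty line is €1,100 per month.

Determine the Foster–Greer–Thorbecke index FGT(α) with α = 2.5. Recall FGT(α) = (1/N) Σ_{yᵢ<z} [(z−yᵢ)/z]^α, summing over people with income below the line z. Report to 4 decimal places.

0.0485

Below z: €320, €740 (q = 2 of N = 10).
Relative gaps: (1100−320)/1100 = 0.7091; (1100−740)/1100 = 0.3273.
Raised to α = 2.5: 0.42340; 0.06127.
Sum = 0.484678; FGT(2.5) = 0.484678 / 10 = 0.0485.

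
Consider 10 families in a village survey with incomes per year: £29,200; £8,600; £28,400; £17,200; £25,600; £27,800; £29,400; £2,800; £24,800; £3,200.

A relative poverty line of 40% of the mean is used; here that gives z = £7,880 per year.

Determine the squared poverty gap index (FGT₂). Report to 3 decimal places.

Incomes under z: £2,800, £3,200 (q = 2 of N = 10).
Relative gaps: (7880−2800)/7880 = 0.6447; (7880−3200)/7880 = 0.5939.
Squared: 0.4156; 0.3527.
Sum = 0.768327; P₂ = 0.768327 / 10 = 0.077.

0.077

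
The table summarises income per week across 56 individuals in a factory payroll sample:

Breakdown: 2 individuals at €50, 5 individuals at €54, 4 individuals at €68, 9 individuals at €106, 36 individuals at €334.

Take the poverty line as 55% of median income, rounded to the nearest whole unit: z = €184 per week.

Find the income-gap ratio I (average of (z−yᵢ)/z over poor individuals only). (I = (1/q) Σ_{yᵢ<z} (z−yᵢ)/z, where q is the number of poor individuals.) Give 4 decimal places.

0.5663

Incomes under z: 2×€50, 5×€54, 4×€68, 9×€106 (q = 20 of N = 56).
Shortfall ratios (z−y)/z: 0.7283 (×2), 0.7065 (×5), 0.6304 (×4), 0.4239 (×9); sum = 11.326087.
The income-gap ratio divides by q (the poor only): 11.326087 / 20 = 0.5663.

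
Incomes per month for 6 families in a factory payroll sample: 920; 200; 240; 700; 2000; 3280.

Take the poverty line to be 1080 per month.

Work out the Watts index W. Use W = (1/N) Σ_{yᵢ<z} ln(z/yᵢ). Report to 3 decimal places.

Below the line: 200, 240, 700, 920 (q = 4 of N = 6).
ln(z/y) terms: ln(1080/200) = 1.6864; ln(1080/240) = 1.5041; ln(1080/700) = 0.4336; ln(1080/920) = 0.1603.
W = 3.784455 / 6 = 0.631.

0.631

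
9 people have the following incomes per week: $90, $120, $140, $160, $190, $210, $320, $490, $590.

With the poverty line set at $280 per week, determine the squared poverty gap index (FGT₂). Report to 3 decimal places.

Poor units: $90, $120, $140, $160, $190, $210 (q = 6 of N = 9).
Normalized shortfalls: (280−90)/280 = 0.6786; (280−120)/280 = 0.5714; (280−140)/280 = 0.5000; (280−160)/280 = 0.4286; (280−190)/280 = 0.3214; (280−210)/280 = 0.2500.
Squared: 0.4605; 0.3265; 0.2500; 0.1837; 0.1033; 0.0625.
Sum = 1.386480; P₂ = 1.386480 / 9 = 0.154.

0.154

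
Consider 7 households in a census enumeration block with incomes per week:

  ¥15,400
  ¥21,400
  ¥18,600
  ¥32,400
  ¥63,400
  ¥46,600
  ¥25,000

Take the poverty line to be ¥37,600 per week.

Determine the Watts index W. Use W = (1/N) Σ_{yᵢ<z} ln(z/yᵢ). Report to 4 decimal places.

0.3882

Below z: ¥15,400, ¥18,600, ¥21,400, ¥25,000, ¥32,400 (q = 5 of N = 7).
Log gaps: ln(37600/15400) = 0.8926; ln(37600/18600) = 0.7038; ln(37600/21400) = 0.5636; ln(37600/25000) = 0.4081; ln(37600/32400) = 0.1488.
W = 2.717066 / 7 = 0.3882.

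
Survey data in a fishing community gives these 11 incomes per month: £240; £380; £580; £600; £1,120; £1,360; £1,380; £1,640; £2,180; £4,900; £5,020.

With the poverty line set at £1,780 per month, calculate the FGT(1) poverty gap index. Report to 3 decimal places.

0.354

Below the line: £240, £380, £580, £600, £1,120, £1,360, £1,380, £1,640 (q = 8 of N = 11).
Relative gaps: (1780−240)/1780 = 0.8652; (1780−380)/1780 = 0.7865; (1780−580)/1780 = 0.6742; (1780−600)/1780 = 0.6629; (1780−1120)/1780 = 0.3708; (1780−1360)/1780 = 0.2360; (1780−1380)/1780 = 0.2247; (1780−1640)/1780 = 0.0787.
Σ = 3.898876. Dividing by the full population N = 11 gives P₁ = 0.354.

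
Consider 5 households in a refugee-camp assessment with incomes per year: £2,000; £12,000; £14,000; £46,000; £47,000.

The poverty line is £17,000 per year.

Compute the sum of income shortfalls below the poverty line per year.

£23,000

Poor units: £2,000, £12,000, £14,000 (q = 3 of N = 5).
Individual gaps: 17000−2000 = 15000; 17000−12000 = 5000; 17000−14000 = 3000.
Aggregate gap = £23,000.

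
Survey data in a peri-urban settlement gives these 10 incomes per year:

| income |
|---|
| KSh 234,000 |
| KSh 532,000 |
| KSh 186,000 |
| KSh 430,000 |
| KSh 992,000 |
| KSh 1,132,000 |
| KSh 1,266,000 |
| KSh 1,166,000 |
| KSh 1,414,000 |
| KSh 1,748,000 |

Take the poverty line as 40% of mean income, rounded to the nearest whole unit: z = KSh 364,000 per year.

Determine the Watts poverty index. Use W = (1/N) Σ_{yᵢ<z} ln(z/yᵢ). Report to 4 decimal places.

0.1113

Below the line: KSh 186,000, KSh 234,000 (q = 2 of N = 10).
ln(z/y) terms: ln(364000/186000) = 0.6714; ln(364000/234000) = 0.4418.
W = 1.113240 / 10 = 0.1113.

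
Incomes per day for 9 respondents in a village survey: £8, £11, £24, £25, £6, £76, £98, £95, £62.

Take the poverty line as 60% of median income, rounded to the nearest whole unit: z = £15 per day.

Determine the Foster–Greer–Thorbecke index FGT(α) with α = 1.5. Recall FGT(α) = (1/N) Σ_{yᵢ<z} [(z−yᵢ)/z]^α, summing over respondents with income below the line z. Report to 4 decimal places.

0.1024

Below the line: £6, £8, £11 (q = 3 of N = 9).
Normalized shortfalls: (15−6)/15 = 0.6000; (15−8)/15 = 0.4667; (15−11)/15 = 0.2667.
Raised to α = 1.5: 0.46476; 0.31879; 0.13771.
Sum = 0.921258; FGT(1.5) = 0.921258 / 9 = 0.1024.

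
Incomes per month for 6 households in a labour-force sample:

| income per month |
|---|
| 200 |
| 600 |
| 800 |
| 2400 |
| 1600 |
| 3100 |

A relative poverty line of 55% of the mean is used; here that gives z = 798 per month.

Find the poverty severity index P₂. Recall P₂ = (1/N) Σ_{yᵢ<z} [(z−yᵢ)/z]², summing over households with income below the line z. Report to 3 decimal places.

0.104

Incomes under z: 200, 600 (q = 2 of N = 6).
Gap ratios (z−y)/z: (798−200)/798 = 0.7494; (798−600)/798 = 0.2481.
Squared: 0.5616; 0.0616.
Sum = 0.623124; P₂ = 0.623124 / 6 = 0.104.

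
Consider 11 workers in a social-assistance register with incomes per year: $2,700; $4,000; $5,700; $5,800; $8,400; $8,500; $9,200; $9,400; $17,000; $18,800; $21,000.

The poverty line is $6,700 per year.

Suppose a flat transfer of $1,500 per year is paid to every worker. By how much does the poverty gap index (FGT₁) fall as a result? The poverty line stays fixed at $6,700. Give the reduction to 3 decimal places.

0.066

Before: below the line — $2,700, $4,000, $5,700, $5,800; poverty gap index (FGT₁) = 0.11669.
After the $1,500 transfer: below the line — $4,200, $5,500; poverty gap index (FGT₁) = 0.05020.
Reduction = 0.11669 − 0.05020 = 0.066.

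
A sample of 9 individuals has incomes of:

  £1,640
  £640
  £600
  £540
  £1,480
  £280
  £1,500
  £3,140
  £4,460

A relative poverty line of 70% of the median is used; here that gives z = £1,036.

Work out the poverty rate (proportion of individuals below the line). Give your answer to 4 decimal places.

4 of the 9 individuals have income below £1,036.
H = 4/9 = 0.4444.

0.4444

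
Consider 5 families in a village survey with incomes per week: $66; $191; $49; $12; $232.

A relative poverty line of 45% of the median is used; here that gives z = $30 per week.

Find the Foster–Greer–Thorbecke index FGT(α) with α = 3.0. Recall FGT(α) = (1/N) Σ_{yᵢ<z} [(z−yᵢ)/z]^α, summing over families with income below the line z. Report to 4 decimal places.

0.0432

Below the line: $12 (q = 1 of N = 5).
Normalized shortfalls: (30−12)/30 = 0.6000.
Raised to α = 3.0: 0.21600.
Sum = 0.216000; FGT(3.0) = 0.216000 / 5 = 0.0432.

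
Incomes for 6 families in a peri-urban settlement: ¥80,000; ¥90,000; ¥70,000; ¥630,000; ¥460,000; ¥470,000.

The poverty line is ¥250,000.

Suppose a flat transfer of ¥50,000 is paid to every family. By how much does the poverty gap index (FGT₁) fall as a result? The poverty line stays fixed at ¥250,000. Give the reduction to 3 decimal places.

0.100

Before: below the line — ¥70,000, ¥80,000, ¥90,000; poverty gap index (FGT₁) = 0.34000.
After the ¥50,000 transfer: below the line — ¥120,000, ¥130,000, ¥140,000; poverty gap index (FGT₁) = 0.24000.
Reduction = 0.34000 − 0.24000 = 0.100.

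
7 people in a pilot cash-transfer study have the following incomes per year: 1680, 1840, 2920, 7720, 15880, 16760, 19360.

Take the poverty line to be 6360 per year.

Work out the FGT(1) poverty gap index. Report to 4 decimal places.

Poor units: 1680, 1840, 2920 (q = 3 of N = 7).
Relative gaps: (6360−1680)/6360 = 0.7358; (6360−1840)/6360 = 0.7107; (6360−2920)/6360 = 0.5409.
Σ = 1.987421. Dividing by the full population N = 7 gives P₁ = 0.2839.

0.2839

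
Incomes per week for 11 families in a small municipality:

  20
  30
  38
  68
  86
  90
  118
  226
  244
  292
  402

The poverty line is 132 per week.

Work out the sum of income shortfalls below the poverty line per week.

474

Incomes under z: 20, 30, 38, 68, 86, 90, 118 (q = 7 of N = 11).
Individual gaps: 132−20 = 112; 132−30 = 102; 132−38 = 94; 132−68 = 64; 132−86 = 46; 132−90 = 42; 132−118 = 14.
Aggregate gap = 474.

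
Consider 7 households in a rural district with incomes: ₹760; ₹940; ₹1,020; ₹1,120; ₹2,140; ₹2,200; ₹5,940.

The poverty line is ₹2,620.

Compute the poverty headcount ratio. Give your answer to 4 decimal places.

6 of the 7 households have income below ₹2,620.
H = 6/7 = 0.8571.

0.8571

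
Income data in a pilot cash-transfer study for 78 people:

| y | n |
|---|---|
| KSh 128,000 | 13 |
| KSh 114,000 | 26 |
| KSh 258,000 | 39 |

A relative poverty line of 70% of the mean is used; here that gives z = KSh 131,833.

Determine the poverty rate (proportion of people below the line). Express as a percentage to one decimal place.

50.0%

39 of the 78 people have income below KSh 131,833.
H = 39/78 = 50.0%.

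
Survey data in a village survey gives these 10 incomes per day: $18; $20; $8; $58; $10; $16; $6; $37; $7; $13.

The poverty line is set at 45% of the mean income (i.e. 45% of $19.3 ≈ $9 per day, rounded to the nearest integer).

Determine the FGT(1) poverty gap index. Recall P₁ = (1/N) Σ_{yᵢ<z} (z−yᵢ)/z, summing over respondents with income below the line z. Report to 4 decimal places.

0.0667

Poor units: $6, $7, $8 (q = 3 of N = 10).
Normalized shortfalls: (9−6)/9 = 0.3333; (9−7)/9 = 0.2222; (9−8)/9 = 0.1111.
Σ = 0.666667. Dividing by the full population N = 10 gives P₁ = 0.0667.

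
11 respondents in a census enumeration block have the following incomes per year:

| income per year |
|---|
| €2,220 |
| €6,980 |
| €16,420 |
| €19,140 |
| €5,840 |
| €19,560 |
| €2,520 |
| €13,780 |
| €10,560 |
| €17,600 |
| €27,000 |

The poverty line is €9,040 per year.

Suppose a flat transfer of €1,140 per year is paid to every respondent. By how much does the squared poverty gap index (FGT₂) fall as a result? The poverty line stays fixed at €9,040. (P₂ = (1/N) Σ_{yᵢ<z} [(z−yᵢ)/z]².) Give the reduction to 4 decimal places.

Before: below the line — €2,220, €2,520, €5,840, €6,980; squared poverty gap index (FGT₂) = 0.115143.
After the €1,140 transfer: below the line — €3,360, €3,660, €6,980, €8,120; squared poverty gap index (FGT₂) = 0.073750.
Reduction = 0.115143 − 0.073750 = 0.0414.

0.0414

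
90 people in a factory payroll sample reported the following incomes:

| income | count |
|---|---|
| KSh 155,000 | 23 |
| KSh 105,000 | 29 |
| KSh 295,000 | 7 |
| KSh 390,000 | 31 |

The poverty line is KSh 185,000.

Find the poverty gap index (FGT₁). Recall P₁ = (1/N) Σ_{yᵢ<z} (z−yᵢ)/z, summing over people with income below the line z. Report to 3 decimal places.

Below z: 29×KSh 105,000, 23×KSh 155,000 (q = 52 of N = 90).
Gap ratios (z−y)/z: (185000−105000)/185000 = 0.4324 (×29); (185000−155000)/185000 = 0.1622 (×23).
Sum of shortfalls = 16.270270; P₁ averages over all N: 16.270270 / 90 = 0.181.

0.181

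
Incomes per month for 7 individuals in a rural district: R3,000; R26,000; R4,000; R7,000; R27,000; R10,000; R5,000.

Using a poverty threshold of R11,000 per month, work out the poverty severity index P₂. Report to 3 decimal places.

0.196

Poor units: R3,000, R4,000, R5,000, R7,000, R10,000 (q = 5 of N = 7).
Relative gaps: (11000−3000)/11000 = 0.7273; (11000−4000)/11000 = 0.6364; (11000−5000)/11000 = 0.5455; (11000−7000)/11000 = 0.3636; (11000−10000)/11000 = 0.0909.
Squared: 0.5289; 0.4050; 0.2975; 0.1322; 0.0083.
Sum = 1.371901; P₂ = 1.371901 / 7 = 0.196.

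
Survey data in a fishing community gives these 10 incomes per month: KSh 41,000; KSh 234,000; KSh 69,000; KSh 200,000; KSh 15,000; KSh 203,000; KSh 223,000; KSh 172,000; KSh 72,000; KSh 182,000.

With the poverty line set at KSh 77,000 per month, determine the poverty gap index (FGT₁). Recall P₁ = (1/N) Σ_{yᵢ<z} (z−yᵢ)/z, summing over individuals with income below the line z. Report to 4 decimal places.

Below z: KSh 15,000, KSh 41,000, KSh 69,000, KSh 72,000 (q = 4 of N = 10).
Gap ratios (z−y)/z: (77000−15000)/77000 = 0.8052; (77000−41000)/77000 = 0.4675; (77000−69000)/77000 = 0.1039; (77000−72000)/77000 = 0.0649.
Σ = 1.441558. Dividing by the full population N = 10 gives P₁ = 0.1442.

0.1442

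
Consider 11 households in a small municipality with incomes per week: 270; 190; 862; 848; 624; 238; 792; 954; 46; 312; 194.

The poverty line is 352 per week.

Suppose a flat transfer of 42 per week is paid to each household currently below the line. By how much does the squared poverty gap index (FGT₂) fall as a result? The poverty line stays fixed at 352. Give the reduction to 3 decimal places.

Before: below the line — 46, 190, 194, 238, 270, 312; squared poverty gap index (FGT₂) = 0.12192.
After the 42 transfer: below the line — 88, 232, 236, 280, 312; squared poverty gap index (FGT₂) = 0.07655.
Reduction = 0.12192 − 0.07655 = 0.045.

0.045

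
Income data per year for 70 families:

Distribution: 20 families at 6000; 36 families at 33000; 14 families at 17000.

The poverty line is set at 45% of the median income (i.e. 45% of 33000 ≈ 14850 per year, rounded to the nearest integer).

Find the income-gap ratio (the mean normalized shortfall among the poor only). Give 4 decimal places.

0.5960

Below z: 20×6000 (q = 20 of N = 70).
Relative gaps: 0.5960 (×20); sum = 11.919192.
I averages over the q = 20 poor units only: 11.919192 / 20 = 0.5960.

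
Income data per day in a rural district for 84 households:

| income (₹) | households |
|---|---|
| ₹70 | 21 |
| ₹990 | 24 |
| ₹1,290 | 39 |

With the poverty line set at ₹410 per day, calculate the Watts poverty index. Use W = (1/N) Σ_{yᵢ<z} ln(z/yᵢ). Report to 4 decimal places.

Below the line: 21×₹70 (q = 21 of N = 84).
Log gaps: ln(410/70) = 1.7677 (×21).
W = 37.120900 / 84 = 0.4419.

0.4419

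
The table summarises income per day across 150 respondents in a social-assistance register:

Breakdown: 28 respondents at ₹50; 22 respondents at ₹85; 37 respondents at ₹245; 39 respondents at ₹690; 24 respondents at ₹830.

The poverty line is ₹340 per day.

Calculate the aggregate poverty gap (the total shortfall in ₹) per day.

₹17,245

Incomes under z: 28×₹50, 22×₹85, 37×₹245 (q = 87 of N = 150).
Individual gaps: 28×(340−50) = 8120; 22×(340−85) = 5610; 37×(340−245) = 3515.
Aggregate gap = ₹17,245.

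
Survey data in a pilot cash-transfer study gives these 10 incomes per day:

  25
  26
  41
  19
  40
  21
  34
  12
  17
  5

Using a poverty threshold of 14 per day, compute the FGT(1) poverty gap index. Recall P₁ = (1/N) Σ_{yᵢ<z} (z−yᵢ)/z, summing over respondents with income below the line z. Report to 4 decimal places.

Incomes under z: 5, 12 (q = 2 of N = 10).
Normalized shortfalls: (14−5)/14 = 0.6429; (14−12)/14 = 0.1429.
Sum of shortfalls = 0.785714; P₁ averages over all N: 0.785714 / 10 = 0.0786.

0.0786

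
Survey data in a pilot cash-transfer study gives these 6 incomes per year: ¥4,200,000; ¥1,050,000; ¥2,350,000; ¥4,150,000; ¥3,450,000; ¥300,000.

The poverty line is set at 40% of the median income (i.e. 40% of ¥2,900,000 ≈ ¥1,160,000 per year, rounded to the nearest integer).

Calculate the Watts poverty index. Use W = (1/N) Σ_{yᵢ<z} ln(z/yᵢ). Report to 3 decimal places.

Incomes under z: ¥300,000, ¥1,050,000 (q = 2 of N = 6).
Log shortfalls: ln(1160000/300000) = 1.3524; ln(1160000/1050000) = 0.0996.
W = 1.452023 / 6 = 0.242.

0.242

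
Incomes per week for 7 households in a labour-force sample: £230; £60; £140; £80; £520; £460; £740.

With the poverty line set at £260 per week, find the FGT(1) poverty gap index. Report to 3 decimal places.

0.291

Below the line: £60, £80, £140, £230 (q = 4 of N = 7).
Shortfall ratios: (260−60)/260 = 0.7692; (260−80)/260 = 0.6923; (260−140)/260 = 0.4615; (260−230)/260 = 0.1154.
Σ = 2.038462. Dividing by the full population N = 7 gives P₁ = 0.291.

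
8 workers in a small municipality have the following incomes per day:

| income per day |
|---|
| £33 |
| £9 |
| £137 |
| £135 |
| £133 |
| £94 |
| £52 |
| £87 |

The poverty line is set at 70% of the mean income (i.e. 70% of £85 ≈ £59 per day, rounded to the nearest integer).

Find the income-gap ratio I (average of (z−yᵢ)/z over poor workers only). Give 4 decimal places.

Below the line: £9, £33, £52 (q = 3 of N = 8).
Shortfall ratios (z−y)/z: 0.8475, 0.4407, 0.1186; sum = 1.406780.
The income-gap ratio divides by q (the poor only): 1.406780 / 3 = 0.4689.

0.4689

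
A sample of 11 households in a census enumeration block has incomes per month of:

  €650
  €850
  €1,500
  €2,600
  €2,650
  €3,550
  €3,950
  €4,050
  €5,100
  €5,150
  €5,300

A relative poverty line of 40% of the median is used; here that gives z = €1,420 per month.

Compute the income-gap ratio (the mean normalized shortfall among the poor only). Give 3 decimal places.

Incomes under z: €650, €850 (q = 2 of N = 11).
Relative gaps: 0.5423, 0.4014; sum = 0.943662.
The income-gap ratio divides by q (the poor only): 0.943662 / 2 = 0.472.

0.472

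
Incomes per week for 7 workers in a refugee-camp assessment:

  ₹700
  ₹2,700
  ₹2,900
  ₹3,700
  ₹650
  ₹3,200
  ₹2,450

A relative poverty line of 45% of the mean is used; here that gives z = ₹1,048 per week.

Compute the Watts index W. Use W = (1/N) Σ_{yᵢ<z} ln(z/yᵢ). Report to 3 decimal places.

Poor units: ₹650, ₹700 (q = 2 of N = 7).
Log gaps: ln(1048/650) = 0.4777; ln(1048/700) = 0.4036.
W = 0.881225 / 7 = 0.126.

0.126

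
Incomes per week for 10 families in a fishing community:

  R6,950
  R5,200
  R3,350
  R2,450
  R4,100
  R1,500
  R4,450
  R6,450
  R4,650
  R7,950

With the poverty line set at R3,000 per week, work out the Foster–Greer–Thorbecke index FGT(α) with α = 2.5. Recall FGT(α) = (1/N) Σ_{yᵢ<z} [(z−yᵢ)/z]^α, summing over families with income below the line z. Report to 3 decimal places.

0.019

Incomes under z: R1,500, R2,450 (q = 2 of N = 10).
Relative gaps: (3000−1500)/3000 = 0.5000; (3000−2450)/3000 = 0.1833.
Raised to α = 2.5: 0.17678; 0.01439.
Sum = 0.191168; FGT(2.5) = 0.191168 / 10 = 0.019.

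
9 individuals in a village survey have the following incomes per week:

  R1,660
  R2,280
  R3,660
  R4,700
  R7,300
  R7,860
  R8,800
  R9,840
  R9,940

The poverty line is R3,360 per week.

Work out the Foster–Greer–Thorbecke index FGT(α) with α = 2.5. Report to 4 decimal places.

Incomes under z: R1,660, R2,280 (q = 2 of N = 9).
Normalized shortfalls: (3360−1660)/3360 = 0.5060; (3360−2280)/3360 = 0.3214.
Raised to α = 2.5: 0.18208; 0.05857.
Sum = 0.240660; FGT(2.5) = 0.240660 / 9 = 0.0267.

0.0267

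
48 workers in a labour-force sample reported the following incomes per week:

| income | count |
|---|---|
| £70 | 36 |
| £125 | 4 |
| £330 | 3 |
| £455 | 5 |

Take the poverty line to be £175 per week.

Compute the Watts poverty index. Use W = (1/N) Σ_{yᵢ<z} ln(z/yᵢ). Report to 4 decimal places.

Below the line: 36×£70, 4×£125 (q = 40 of N = 48).
Log shortfalls: ln(175/70) = 0.9163 (×36); ln(175/125) = 0.3365 (×4).
W = 34.332355 / 48 = 0.7153.

0.7153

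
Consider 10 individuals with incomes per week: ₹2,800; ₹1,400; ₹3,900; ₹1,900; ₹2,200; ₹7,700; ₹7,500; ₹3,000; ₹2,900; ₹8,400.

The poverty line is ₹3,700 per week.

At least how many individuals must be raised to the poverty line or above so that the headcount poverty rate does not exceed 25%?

4

6 of the 10 individuals are poor, so H = 6/10 = 0.600.
A headcount ratio of at most 25% allows at most ⌊0.25 × 10⌋ = 2 poor individuals.
So at least 6 − 2 = 4 must be lifted.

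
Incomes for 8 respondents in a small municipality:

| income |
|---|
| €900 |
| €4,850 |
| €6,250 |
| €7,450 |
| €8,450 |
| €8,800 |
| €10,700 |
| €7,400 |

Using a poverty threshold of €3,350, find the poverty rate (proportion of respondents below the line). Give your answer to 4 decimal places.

0.1250

1 of the 8 respondents have income below €3,350.
H = 1/8 = 0.1250.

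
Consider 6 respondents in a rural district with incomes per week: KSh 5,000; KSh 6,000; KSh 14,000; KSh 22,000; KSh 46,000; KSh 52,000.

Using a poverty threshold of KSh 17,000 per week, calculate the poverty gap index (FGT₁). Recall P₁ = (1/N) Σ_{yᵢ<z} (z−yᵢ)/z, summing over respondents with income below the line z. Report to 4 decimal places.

Below z: KSh 5,000, KSh 6,000, KSh 14,000 (q = 3 of N = 6).
Gap ratios (z−y)/z: (17000−5000)/17000 = 0.7059; (17000−6000)/17000 = 0.6471; (17000−14000)/17000 = 0.1765.
Σ = 1.529412. Dividing by the full population N = 6 gives P₁ = 0.2549.

0.2549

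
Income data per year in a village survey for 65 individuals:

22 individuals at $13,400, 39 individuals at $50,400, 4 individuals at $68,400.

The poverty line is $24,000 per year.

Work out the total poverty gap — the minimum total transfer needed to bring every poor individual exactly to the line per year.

$233,200

Incomes under z: 22×$13,400 (q = 22 of N = 65).
Individual gaps: 22×(24000−13400) = 233200.
Aggregate gap = $233,200.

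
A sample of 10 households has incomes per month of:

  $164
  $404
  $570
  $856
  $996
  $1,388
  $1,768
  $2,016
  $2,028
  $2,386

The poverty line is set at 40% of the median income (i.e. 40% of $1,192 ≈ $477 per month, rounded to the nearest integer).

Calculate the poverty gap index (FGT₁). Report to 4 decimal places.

0.0809

Below the line: $164, $404 (q = 2 of N = 10).
Relative gaps: (477−164)/477 = 0.6562; (477−404)/477 = 0.1530.
Σ = 0.809224. Dividing by the full population N = 10 gives P₁ = 0.0809.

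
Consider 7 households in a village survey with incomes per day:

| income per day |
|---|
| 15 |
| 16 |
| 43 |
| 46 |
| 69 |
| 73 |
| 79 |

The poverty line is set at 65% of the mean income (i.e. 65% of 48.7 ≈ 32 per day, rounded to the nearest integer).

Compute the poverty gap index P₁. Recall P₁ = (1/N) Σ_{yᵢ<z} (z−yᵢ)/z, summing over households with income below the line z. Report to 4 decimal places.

Below z: 15, 16 (q = 2 of N = 7).
Relative gaps: (32−15)/32 = 0.5312; (32−16)/32 = 0.5000.
Σ = 1.031250. Dividing by the full population N = 7 gives P₁ = 0.1473.

0.1473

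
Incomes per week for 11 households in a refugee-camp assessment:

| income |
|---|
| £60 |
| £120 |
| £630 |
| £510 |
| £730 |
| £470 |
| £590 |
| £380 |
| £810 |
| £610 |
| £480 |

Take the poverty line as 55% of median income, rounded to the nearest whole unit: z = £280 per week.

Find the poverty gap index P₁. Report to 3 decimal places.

Poor units: £60, £120 (q = 2 of N = 11).
Normalized shortfalls: (280−60)/280 = 0.7857; (280−120)/280 = 0.5714.
Sum of shortfalls = 1.357143; P₁ averages over all N: 1.357143 / 11 = 0.123.

0.123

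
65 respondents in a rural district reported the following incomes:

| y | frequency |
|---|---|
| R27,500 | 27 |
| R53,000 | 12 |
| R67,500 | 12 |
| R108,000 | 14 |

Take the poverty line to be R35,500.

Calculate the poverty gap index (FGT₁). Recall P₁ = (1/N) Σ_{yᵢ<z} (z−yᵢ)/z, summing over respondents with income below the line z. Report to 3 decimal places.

Below z: 27×R27,500 (q = 27 of N = 65).
Relative gaps: (35500−27500)/35500 = 0.2254 (×27).
Σ = 6.084507. Dividing by the full population N = 65 gives P₁ = 0.094.

0.094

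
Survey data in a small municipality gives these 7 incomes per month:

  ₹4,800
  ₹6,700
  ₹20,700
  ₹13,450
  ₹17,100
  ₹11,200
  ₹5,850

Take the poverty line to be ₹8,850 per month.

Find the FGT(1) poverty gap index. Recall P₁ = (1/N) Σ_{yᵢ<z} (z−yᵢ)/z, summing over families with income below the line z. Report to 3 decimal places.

0.149

Poor units: ₹4,800, ₹5,850, ₹6,700 (q = 3 of N = 7).
Shortfall ratios: (8850−4800)/8850 = 0.4576; (8850−5850)/8850 = 0.3390; (8850−6700)/8850 = 0.2429.
Σ = 1.039548. Dividing by the full population N = 7 gives P₁ = 0.149.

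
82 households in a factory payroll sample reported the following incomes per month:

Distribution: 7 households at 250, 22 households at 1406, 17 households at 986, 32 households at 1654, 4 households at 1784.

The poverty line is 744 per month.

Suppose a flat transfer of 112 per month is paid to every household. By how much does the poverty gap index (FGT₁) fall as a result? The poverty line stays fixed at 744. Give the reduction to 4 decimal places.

Before: below the line — 7×250; poverty gap index (FGT₁) = 0.056681.
After the 112 transfer: below the line — 7×362; poverty gap index (FGT₁) = 0.043830.
Reduction = 0.056681 − 0.043830 = 0.0129.

0.0129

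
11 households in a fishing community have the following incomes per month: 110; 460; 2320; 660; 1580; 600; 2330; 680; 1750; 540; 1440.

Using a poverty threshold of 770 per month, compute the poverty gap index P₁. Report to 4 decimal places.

Incomes under z: 110, 460, 540, 600, 660, 680 (q = 6 of N = 11).
Relative gaps: (770−110)/770 = 0.8571; (770−460)/770 = 0.4026; (770−540)/770 = 0.2987; (770−600)/770 = 0.2208; (770−660)/770 = 0.1429; (770−680)/770 = 0.1169.
Sum of shortfalls = 2.038961; P₁ averages over all N: 2.038961 / 11 = 0.1854.

0.1854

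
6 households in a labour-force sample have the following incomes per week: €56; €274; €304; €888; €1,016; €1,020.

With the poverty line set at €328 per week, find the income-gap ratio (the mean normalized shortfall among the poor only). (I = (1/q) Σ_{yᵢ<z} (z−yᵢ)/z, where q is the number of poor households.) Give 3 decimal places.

Incomes under z: €56, €274, €304 (q = 3 of N = 6).
Relative gaps: 0.8293, 0.1646, 0.0732; sum = 1.067073.
The income-gap ratio divides by q (the poor only): 1.067073 / 3 = 0.356.

0.356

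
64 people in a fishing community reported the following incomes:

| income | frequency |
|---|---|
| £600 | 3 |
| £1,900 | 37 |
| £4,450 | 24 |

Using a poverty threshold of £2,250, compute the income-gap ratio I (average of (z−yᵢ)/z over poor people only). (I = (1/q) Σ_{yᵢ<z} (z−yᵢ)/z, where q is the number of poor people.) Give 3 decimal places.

0.199

Incomes under z: 3×£600, 37×£1,900 (q = 40 of N = 64).
Relative gaps: 0.7333 (×3), 0.1556 (×37); sum = 7.955556.
The income-gap ratio divides by q (the poor only): 7.955556 / 40 = 0.199.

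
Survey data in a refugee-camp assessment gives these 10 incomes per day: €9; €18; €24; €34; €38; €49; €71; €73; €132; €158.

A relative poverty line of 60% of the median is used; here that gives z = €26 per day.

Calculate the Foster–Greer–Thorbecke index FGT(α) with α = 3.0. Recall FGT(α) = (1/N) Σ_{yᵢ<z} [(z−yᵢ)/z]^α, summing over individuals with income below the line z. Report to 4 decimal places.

Incomes under z: €9, €18, €24 (q = 3 of N = 10).
Gap ratios (z−y)/z: (26−9)/26 = 0.6538; (26−18)/26 = 0.3077; (26−24)/26 = 0.0769.
Raised to α = 3.0: 0.27953; 0.02913; 0.00046.
Sum = 0.309115; FGT(3.0) = 0.309115 / 10 = 0.0309.

0.0309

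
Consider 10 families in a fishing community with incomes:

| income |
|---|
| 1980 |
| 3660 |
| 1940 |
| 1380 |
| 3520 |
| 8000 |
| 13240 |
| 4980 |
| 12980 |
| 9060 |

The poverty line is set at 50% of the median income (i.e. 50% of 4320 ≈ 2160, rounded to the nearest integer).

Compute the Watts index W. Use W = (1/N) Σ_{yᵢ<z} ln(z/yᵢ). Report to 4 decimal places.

Below z: 1380, 1940, 1980 (q = 3 of N = 10).
ln(z/y) terms: ln(2160/1380) = 0.4480; ln(2160/1940) = 0.1074; ln(2160/1980) = 0.0870.
W = 0.642456 / 10 = 0.0642.

0.0642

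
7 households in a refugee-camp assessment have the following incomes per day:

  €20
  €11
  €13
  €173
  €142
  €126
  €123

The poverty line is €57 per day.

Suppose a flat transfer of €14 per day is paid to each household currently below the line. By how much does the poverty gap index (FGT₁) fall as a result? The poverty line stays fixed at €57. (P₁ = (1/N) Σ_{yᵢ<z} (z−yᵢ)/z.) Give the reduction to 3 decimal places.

Before: below the line — €11, €13, €20; poverty gap index (FGT₁) = 0.31830.
After the €14 transfer: below the line — €25, €27, €34; poverty gap index (FGT₁) = 0.21303.
Reduction = 0.31830 − 0.21303 = 0.105.

0.105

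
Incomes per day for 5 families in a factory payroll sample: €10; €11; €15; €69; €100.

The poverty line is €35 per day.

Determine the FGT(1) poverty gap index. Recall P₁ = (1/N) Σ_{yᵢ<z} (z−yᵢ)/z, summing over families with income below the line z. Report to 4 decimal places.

Below z: €10, €11, €15 (q = 3 of N = 5).
Shortfall ratios: (35−10)/35 = 0.7143; (35−11)/35 = 0.6857; (35−15)/35 = 0.5714.
Sum of shortfalls = 1.971429; P₁ averages over all N: 1.971429 / 5 = 0.3943.

0.3943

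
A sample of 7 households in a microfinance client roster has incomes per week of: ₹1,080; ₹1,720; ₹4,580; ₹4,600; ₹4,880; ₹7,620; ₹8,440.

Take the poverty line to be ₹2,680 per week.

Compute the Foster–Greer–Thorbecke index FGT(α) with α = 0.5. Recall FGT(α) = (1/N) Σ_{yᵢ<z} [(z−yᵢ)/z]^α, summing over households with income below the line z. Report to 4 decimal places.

Below z: ₹1,080, ₹1,720 (q = 2 of N = 7).
Shortfall ratios: (2680−1080)/2680 = 0.5970; (2680−1720)/2680 = 0.3582.
Raised to α = 0.5: 0.77267; 0.59851.
Sum = 1.371173; FGT(0.5) = 1.371173 / 7 = 0.1959.

0.1959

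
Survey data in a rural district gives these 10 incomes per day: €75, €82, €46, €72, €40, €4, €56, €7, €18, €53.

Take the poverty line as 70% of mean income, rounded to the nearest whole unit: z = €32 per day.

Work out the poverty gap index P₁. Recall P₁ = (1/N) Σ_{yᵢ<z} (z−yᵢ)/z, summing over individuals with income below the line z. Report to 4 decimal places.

0.2094

Poor units: €4, €7, €18 (q = 3 of N = 10).
Normalized shortfalls: (32−4)/32 = 0.8750; (32−7)/32 = 0.7812; (32−18)/32 = 0.4375.
Σ = 2.093750. Dividing by the full population N = 10 gives P₁ = 0.2094.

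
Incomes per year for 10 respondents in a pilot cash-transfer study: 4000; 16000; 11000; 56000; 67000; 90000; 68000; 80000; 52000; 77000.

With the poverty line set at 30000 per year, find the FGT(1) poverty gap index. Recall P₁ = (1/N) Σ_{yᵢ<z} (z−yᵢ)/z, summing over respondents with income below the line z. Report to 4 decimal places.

0.1967

Below z: 4000, 11000, 16000 (q = 3 of N = 10).
Shortfall ratios: (30000−4000)/30000 = 0.8667; (30000−11000)/30000 = 0.6333; (30000−16000)/30000 = 0.4667.
Σ = 1.966667. Dividing by the full population N = 10 gives P₁ = 0.1967.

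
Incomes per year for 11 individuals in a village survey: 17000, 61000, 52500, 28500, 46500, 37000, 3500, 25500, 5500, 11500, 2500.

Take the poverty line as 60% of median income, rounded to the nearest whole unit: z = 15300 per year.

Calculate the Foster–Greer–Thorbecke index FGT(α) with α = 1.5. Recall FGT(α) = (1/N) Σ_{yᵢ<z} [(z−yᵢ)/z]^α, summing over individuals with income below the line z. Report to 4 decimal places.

0.1890

Poor units: 2500, 3500, 5500, 11500 (q = 4 of N = 11).
Shortfall ratios: (15300−2500)/15300 = 0.8366; (15300−3500)/15300 = 0.7712; (15300−5500)/15300 = 0.6405; (15300−11500)/15300 = 0.2484.
Raised to α = 1.5: 0.76521; 0.67731; 0.51263; 0.12378.
Sum = 2.078917; FGT(1.5) = 2.078917 / 11 = 0.1890.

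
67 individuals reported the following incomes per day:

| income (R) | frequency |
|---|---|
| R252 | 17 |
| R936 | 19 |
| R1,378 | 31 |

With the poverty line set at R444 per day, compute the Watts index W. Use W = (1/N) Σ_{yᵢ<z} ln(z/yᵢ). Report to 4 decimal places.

Poor units: 17×R252 (q = 17 of N = 67).
Log gaps: ln(444/252) = 0.5664 (×17).
W = 9.628723 / 67 = 0.1437.

0.1437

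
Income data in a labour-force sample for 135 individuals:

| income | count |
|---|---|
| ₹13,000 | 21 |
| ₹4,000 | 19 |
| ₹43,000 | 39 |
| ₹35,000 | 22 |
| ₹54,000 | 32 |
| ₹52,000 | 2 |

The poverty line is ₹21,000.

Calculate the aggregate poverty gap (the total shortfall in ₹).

Poor units: 19×₹4,000, 21×₹13,000 (q = 40 of N = 135).
Individual gaps: 19×(21000−4000) = 323000; 21×(21000−13000) = 168000.
Aggregate gap = ₹491,000.

₹491,000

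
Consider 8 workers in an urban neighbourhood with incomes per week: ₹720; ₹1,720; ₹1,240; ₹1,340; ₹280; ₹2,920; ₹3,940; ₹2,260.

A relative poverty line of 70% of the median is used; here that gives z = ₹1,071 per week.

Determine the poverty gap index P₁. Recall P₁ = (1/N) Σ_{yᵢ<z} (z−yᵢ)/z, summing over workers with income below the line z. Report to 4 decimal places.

Poor units: ₹280, ₹720 (q = 2 of N = 8).
Relative gaps: (1071−280)/1071 = 0.7386; (1071−720)/1071 = 0.3277.
Σ = 1.066293. Dividing by the full population N = 8 gives P₁ = 0.1333.

0.1333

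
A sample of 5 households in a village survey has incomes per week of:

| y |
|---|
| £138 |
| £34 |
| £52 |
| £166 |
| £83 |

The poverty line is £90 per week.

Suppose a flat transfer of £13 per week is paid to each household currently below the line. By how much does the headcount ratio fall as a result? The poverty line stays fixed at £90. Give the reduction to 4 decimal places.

0.2000

Before: below the line — £34, £52, £83; headcount ratio = 0.600000.
After the £13 transfer: below the line — £47, £65; headcount ratio = 0.400000.
Reduction = 0.600000 − 0.400000 = 0.2000.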